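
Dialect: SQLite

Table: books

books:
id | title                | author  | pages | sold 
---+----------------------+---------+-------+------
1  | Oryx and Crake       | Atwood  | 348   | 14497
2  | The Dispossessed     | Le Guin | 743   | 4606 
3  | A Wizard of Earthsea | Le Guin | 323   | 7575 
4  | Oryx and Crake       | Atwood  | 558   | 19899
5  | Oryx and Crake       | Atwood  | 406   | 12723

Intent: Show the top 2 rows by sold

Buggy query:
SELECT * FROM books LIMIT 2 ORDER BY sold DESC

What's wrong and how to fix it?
Bug: ORDER BY cannot follow LIMIT; LIMIT is the final clause

Fix: Swap the clauses: ORDER BY first, then LIMIT

Corrected query:
SELECT * FROM books ORDER BY sold DESC LIMIT 2

Result:
id | title          | author | pages | sold 
---+----------------+--------+-------+------
4  | Oryx and Crake | Atwood | 558   | 19899
1  | Oryx and Crake | Atwood | 348   | 14497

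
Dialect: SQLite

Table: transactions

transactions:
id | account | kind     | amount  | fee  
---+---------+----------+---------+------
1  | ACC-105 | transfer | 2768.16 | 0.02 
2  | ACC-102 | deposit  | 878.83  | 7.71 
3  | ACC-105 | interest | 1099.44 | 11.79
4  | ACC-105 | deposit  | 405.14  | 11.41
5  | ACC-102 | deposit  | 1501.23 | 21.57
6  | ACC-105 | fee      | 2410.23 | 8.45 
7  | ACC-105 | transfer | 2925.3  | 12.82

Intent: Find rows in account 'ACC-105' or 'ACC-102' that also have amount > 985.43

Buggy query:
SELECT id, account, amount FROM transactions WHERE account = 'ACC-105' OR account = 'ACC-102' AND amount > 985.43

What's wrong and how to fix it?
Bug: Without parentheses, AND is evaluated before OR, so the amount filter only applies to the 'ACC-102' branch

Fix: Add parentheses around the OR so the AND applies to both alternatives

Corrected query:
SELECT id, account, amount FROM transactions WHERE (account = 'ACC-105' OR account = 'ACC-102') AND amount > 985.43

Result:
id | account | amount 
---+---------+--------
1  | ACC-105 | 2768.16
3  | ACC-105 | 1099.44
5  | ACC-102 | 1501.23
6  | ACC-105 | 2410.23
7  | ACC-105 | 2925.3 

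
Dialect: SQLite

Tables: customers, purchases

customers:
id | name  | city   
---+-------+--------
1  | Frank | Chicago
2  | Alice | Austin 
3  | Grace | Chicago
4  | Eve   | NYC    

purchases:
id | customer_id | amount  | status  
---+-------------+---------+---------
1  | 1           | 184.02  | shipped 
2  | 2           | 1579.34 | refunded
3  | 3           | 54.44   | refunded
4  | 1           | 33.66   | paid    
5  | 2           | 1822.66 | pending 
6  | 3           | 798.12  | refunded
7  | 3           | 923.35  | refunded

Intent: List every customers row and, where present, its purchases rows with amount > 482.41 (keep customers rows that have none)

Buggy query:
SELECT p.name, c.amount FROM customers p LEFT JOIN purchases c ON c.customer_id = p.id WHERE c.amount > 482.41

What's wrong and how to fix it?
Bug: Filtering c.amount in WHERE discards the NULL rows produced by LEFT JOIN, turning it into an inner join

Fix: Put 'c.amount > 482.41' in the JOIN's ON clause instead of WHERE

Corrected query:
SELECT p.name, c.amount FROM customers p LEFT JOIN purchases c ON c.customer_id = p.id AND c.amount > 482.41

Result:
name  | amount 
------+--------
Frank | NULL   
Alice | 1579.34
Alice | 1822.66
Grace | 798.12 
Grace | 923.35 
Eve   | NULL   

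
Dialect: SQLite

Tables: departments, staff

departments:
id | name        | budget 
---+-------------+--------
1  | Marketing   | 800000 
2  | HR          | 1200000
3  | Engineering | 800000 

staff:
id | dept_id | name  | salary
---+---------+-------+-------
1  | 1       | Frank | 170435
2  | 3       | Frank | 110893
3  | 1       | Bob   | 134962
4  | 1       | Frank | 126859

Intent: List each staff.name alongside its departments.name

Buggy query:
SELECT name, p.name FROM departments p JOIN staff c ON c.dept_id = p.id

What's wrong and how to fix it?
Bug: 'name' exists in both joined tables, so the database can't tell which one is meant

Fix: Qualify the column with its table alias (c.name)

Corrected query:
SELECT c.name, p.name FROM departments p JOIN staff c ON c.dept_id = p.id

Result:
name  | name       
------+------------
Frank | Marketing  
Frank | Engineering
Bob   | Marketing  
Frank | Marketing  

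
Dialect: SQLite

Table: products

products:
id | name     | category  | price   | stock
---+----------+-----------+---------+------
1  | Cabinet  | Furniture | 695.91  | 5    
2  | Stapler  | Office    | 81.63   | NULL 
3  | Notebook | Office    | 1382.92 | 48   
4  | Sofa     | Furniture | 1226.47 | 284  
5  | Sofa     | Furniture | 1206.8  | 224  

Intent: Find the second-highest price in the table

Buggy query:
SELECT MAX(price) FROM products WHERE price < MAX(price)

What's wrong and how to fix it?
Bug: MAX(price) on the right of the comparison is an aggregate-in-WHERE error

Fix: Compute the overall MAX in a subquery, then take MAX of rows below it

Corrected query:
SELECT MAX(price) FROM products WHERE price < (SELECT MAX(price) FROM products)

Result:
MAX(price)
----------
1226.47   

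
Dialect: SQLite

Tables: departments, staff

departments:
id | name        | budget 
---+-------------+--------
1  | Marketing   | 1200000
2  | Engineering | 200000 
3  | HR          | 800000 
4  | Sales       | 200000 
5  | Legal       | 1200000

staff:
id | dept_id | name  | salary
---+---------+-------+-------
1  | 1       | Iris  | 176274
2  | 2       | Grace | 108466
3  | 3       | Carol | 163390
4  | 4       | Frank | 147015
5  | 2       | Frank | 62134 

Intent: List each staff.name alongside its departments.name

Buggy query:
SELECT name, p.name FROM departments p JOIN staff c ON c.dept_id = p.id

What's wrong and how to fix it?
Bug: Both tables have a 'name' column; the unqualified reference is ambiguous

Fix: Prefix ambiguous columns with the table alias

Corrected query:
SELECT c.name, p.name FROM departments p JOIN staff c ON c.dept_id = p.id

Result:
name  | name       
------+------------
Iris  | Marketing  
Grace | Engineering
Carol | HR         
Frank | Sales      
Frank | Engineering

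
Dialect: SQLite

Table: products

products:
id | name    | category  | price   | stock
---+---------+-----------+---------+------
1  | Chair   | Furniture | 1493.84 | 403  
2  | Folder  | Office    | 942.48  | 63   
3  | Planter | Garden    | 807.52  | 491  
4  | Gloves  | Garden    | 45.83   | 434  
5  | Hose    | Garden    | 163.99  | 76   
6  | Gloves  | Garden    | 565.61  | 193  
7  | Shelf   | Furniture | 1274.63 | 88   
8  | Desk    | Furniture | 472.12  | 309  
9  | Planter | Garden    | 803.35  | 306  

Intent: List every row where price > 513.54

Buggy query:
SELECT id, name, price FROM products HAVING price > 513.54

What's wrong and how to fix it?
Bug: HAVING filters the output of aggregation, but this query has no GROUP BY and no aggregate functions, so SQLite rejects it (HAVING clause on a non-aggregate query); the condition here is per row

Fix: Use WHERE for row-level filtering

Corrected query:
SELECT id, name, price FROM products WHERE price > 513.54

Result:
id | name    | price  
---+---------+--------
1  | Chair   | 1493.84
2  | Folder  | 942.48 
3  | Planter | 807.52 
6  | Gloves  | 565.61 
7  | Shelf   | 1274.63
9  | Planter | 803.35 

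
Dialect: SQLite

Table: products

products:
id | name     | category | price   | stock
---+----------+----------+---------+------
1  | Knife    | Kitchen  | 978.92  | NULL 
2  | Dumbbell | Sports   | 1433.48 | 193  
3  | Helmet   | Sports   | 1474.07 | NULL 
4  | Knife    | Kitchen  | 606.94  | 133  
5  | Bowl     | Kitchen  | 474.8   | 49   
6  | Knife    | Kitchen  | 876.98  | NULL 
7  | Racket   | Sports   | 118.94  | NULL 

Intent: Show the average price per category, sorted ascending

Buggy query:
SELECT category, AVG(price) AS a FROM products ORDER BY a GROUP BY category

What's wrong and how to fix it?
Bug: GROUP BY must precede ORDER BY

Fix: Reorder: SELECT … FROM … GROUP BY … ORDER BY …

Corrected query:
SELECT category, AVG(price) AS a FROM products GROUP BY category ORDER BY a

Result:
category | a      
---------+--------
Kitchen  | 734.41 
Sports   | 1008.83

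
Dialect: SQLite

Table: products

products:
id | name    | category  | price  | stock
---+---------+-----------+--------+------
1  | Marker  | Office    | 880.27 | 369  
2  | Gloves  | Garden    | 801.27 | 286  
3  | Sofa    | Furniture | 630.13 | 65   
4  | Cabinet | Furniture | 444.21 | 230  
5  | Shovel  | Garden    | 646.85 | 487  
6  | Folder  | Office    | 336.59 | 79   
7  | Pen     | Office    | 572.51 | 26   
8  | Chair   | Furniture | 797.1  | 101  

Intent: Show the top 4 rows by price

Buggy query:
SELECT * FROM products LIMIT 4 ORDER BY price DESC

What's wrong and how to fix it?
Bug: ORDER BY cannot follow LIMIT; LIMIT is the final clause

Fix: Sort with ORDER BY, then apply LIMIT

Corrected query:
SELECT * FROM products ORDER BY price DESC LIMIT 4

Result:
id | name   | category  | price  | stock
---+--------+-----------+--------+------
1  | Marker | Office    | 880.27 | 369  
2  | Gloves | Garden    | 801.27 | 286  
8  | Chair  | Furniture | 797.1  | 101  
5  | Shovel | Garden    | 646.85 | 487  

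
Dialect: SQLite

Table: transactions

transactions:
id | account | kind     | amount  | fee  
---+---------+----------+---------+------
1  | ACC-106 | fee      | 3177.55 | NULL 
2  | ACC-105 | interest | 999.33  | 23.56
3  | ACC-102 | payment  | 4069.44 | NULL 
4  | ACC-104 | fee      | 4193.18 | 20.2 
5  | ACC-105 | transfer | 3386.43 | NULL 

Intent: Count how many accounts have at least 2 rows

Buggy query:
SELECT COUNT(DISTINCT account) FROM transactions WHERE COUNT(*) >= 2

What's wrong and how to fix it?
Bug: COUNT(*) cannot appear in WHERE; the per-group count doesn't exist yet

Fix: Group first with HAVING COUNT(*) >= 2, then COUNT the resulting groups

Corrected query:
SELECT COUNT(*) FROM (SELECT account FROM transactions GROUP BY account HAVING COUNT(*) >= 2)

Result:
COUNT(*)
--------
1       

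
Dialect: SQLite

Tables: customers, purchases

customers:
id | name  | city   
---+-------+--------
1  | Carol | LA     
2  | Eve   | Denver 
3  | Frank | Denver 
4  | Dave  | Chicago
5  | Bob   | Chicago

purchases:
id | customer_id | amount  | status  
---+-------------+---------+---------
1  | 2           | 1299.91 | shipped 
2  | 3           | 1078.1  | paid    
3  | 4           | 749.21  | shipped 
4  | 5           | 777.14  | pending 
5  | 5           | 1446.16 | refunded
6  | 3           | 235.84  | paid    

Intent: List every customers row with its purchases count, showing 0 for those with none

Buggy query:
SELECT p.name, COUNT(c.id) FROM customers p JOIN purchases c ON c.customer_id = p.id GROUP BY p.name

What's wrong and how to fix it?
Bug: An inner join excludes parents with zero children

Fix: Switch to LEFT JOIN to retain unmatched parent rows

Corrected query:
SELECT p.name, COUNT(c.id) FROM customers p LEFT JOIN purchases c ON c.customer_id = p.id GROUP BY p.name

Result:
name  | COUNT(c.id)
------+------------
Bob   | 2          
Carol | 0          
Dave  | 1          
Eve   | 1          
Frank | 2          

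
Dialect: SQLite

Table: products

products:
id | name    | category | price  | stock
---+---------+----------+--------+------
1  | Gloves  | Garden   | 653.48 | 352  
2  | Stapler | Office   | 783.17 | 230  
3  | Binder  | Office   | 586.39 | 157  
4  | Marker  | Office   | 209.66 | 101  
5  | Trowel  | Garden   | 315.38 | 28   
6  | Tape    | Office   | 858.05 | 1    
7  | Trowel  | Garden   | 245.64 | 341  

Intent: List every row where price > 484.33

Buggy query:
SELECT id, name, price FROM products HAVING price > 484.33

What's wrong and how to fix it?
Bug: This is a non-aggregate query (no GROUP BY, no aggregates), so in SQLite the HAVING clause is invalid here; a row-level condition belongs in WHERE

Fix: Use WHERE for row-level filtering

Corrected query:
SELECT id, name, price FROM products WHERE price > 484.33

Result:
id | name    | price 
---+---------+-------
1  | Gloves  | 653.48
2  | Stapler | 783.17
3  | Binder  | 586.39
6  | Tape    | 858.05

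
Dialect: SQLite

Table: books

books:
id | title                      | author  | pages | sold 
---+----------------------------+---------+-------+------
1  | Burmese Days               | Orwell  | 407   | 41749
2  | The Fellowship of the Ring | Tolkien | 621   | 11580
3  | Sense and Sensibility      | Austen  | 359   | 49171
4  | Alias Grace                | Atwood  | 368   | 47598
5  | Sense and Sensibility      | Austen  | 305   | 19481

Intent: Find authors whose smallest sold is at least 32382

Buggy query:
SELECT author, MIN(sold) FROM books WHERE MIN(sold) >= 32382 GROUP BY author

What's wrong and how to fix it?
Bug: MIN() in WHERE is a misuse of aggregate

Fix: Replace WHERE with HAVING after the GROUP BY

Corrected query:
SELECT author, MIN(sold) FROM books GROUP BY author HAVING MIN(sold) >= 32382

Result:
author | MIN(sold)
-------+----------
Atwood | 47598    
Orwell | 41749    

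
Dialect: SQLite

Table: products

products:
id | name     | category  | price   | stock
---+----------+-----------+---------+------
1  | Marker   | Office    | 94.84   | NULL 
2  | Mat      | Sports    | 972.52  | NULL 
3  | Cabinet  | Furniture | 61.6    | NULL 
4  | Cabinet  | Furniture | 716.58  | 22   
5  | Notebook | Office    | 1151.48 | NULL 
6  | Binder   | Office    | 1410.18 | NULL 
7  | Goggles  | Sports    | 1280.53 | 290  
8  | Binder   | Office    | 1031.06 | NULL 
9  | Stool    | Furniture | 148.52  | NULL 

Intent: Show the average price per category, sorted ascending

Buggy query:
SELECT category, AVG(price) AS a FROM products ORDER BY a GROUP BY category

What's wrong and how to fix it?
Bug: GROUP BY must precede ORDER BY

Fix: Reorder: SELECT … FROM … GROUP BY … ORDER BY …

Corrected query:
SELECT category, AVG(price) AS a FROM products GROUP BY category ORDER BY a

Result:
category  | a       
----------+---------
Furniture | 308.9   
Office    | 921.89  
Sports    | 1126.525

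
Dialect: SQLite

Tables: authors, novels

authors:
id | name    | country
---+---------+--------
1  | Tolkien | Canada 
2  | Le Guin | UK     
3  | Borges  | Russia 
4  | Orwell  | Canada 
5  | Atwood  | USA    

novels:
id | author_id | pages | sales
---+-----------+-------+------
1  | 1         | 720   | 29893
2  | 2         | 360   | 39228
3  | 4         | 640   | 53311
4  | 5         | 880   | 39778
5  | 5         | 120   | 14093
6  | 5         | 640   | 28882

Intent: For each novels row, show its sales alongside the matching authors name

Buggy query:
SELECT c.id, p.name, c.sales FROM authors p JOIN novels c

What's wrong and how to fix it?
Bug: Missing join condition: each novels row is matched to all authors rows instead of just its own

Fix: Specify the join condition linking the foreign key to the parent id

Corrected query:
SELECT c.id, p.name, c.sales FROM authors p JOIN novels c ON c.author_id = p.id

Result:
id | name    | sales
---+---------+------
1  | Tolkien | 29893
2  | Le Guin | 39228
3  | Orwell  | 53311
4  | Atwood  | 39778
5  | Atwood  | 14093
6  | Atwood  | 28882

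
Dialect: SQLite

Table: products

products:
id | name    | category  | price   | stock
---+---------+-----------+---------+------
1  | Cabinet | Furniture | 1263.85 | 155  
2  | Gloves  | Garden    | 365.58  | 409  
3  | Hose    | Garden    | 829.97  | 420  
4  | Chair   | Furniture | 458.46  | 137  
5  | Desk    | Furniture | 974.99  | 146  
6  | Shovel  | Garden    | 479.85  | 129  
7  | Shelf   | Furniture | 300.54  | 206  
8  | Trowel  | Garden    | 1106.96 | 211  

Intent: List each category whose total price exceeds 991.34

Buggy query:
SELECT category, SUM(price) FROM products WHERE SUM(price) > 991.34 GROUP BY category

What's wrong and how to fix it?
Bug: Aggregate functions cannot appear in a WHERE clause

Fix: Use HAVING (which filters groups after aggregation) instead of WHERE

Corrected query:
SELECT category, SUM(price) FROM products GROUP BY category HAVING SUM(price) > 991.34

Result:
category  | SUM(price)
----------+-----------
Furniture | 2997.84   
Garden    | 2782.36   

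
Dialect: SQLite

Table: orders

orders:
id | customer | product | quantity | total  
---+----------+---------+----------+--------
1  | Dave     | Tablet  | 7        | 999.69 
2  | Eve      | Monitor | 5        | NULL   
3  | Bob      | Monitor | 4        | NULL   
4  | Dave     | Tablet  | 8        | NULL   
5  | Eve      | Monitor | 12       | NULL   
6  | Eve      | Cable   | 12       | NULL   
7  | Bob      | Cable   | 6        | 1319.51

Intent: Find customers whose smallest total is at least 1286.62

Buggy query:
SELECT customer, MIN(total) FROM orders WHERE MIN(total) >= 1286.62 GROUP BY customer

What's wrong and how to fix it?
Bug: MIN() in WHERE is a misuse of aggregate

Fix: Use HAVING for the per-group MIN condition

Corrected query:
SELECT customer, MIN(total) FROM orders GROUP BY customer HAVING MIN(total) >= 1286.62

Result:
customer | MIN(total)
---------+-----------
Bob      | 1319.51   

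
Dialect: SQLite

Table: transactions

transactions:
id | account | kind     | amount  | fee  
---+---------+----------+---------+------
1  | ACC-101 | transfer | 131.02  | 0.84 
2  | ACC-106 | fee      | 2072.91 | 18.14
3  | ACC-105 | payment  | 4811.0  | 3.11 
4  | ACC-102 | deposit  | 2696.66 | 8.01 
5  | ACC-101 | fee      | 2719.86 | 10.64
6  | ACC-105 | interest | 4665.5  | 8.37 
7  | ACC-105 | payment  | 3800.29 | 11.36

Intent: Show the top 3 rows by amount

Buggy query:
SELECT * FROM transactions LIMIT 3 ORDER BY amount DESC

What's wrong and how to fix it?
Bug: ORDER BY cannot follow LIMIT; LIMIT is the final clause

Fix: Sort with ORDER BY, then apply LIMIT

Corrected query:
SELECT * FROM transactions ORDER BY amount DESC LIMIT 3

Result:
id | account | kind     | amount  | fee  
---+---------+----------+---------+------
3  | ACC-105 | payment  | 4811    | 3.11 
6  | ACC-105 | interest | 4665.5  | 8.37 
7  | ACC-105 | payment  | 3800.29 | 11.36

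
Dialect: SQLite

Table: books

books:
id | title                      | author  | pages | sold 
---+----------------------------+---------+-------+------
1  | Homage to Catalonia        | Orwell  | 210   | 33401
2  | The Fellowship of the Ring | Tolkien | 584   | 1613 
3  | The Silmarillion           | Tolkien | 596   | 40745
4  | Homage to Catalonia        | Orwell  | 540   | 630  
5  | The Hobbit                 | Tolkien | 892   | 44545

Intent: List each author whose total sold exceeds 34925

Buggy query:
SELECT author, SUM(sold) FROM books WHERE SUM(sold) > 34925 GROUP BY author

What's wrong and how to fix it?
Bug: WHERE runs before GROUP BY, so aggregates aren't available there

Fix: Move the aggregate condition to a HAVING clause

Corrected query:
SELECT author, SUM(sold) FROM books GROUP BY author HAVING SUM(sold) > 34925

Result:
author  | SUM(sold)
--------+----------
Tolkien | 86903    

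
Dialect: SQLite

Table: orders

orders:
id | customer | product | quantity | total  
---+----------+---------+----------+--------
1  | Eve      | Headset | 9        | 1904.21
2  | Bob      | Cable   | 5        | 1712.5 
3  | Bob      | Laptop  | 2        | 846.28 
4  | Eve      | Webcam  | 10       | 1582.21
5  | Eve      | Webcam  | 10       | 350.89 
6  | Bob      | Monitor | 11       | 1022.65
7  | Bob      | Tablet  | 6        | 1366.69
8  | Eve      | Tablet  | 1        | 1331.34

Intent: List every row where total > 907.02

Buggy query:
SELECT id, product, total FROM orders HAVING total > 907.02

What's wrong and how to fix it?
Bug: This is a non-aggregate query (no GROUP BY, no aggregates), so in SQLite the HAVING clause is invalid here; a row-level condition belongs in WHERE

Fix: Use WHERE for row-level filtering

Corrected query:
SELECT id, product, total FROM orders WHERE total > 907.02

Result:
id | product | total  
---+---------+--------
1  | Headset | 1904.21
2  | Cable   | 1712.5 
4  | Webcam  | 1582.21
6  | Monitor | 1022.65
7  | Tablet  | 1366.69
8  | Tablet  | 1331.34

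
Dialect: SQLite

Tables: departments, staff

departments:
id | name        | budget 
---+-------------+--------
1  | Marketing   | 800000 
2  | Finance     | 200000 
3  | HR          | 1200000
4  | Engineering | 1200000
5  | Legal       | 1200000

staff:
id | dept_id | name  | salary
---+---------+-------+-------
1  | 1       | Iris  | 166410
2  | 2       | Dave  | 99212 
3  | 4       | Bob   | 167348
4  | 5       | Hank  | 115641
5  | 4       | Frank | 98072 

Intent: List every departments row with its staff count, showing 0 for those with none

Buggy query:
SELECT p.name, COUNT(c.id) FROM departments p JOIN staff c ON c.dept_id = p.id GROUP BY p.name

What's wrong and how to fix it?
Bug: INNER JOIN drops departments rows that have no matching staff rows

Fix: Switch to LEFT JOIN to retain unmatched parent rows

Corrected query:
SELECT p.name, COUNT(c.id) FROM departments p LEFT JOIN staff c ON c.dept_id = p.id GROUP BY p.name

Result:
name        | COUNT(c.id)
------------+------------
Engineering | 2          
Finance     | 1          
HR          | 0          
Legal       | 1          
Marketing   | 1          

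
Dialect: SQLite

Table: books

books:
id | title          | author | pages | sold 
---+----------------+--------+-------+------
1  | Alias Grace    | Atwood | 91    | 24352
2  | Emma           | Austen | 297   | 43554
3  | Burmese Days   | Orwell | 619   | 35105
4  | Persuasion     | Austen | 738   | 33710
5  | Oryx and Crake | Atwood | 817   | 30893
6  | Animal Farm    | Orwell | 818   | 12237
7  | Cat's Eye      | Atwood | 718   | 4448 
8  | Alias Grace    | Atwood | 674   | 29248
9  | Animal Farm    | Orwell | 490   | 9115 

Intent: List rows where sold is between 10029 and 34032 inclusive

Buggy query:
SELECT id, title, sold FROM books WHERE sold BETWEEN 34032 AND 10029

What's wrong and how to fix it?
Bug: BETWEEN expects the lower bound first; with 34032 AND 10029 the range is empty

Fix: Write BETWEEN 10029 AND 34032

Corrected query:
SELECT id, title, sold FROM books WHERE sold BETWEEN 10029 AND 34032

Result:
id | title          | sold 
---+----------------+------
1  | Alias Grace    | 24352
4  | Persuasion     | 33710
5  | Oryx and Crake | 30893
6  | Animal Farm    | 12237
8  | Alias Grace    | 29248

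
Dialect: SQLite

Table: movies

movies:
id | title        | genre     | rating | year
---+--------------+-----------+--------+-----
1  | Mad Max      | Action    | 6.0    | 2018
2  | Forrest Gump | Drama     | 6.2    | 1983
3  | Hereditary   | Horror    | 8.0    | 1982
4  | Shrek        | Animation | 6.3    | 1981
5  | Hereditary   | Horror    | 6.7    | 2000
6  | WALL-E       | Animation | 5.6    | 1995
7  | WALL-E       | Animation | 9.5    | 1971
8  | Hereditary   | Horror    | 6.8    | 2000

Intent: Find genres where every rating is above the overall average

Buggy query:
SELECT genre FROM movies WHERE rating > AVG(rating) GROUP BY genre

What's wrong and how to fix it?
Bug: WHERE evaluates per row before aggregation, so AVG() is unavailable

Fix: Compute the overall average in a scalar subquery and compare each group's MIN against it in HAVING

Corrected query:
SELECT genre FROM movies GROUP BY genre HAVING MIN(rating) > (SELECT AVG(rating) FROM movies)

Result:
(no rows)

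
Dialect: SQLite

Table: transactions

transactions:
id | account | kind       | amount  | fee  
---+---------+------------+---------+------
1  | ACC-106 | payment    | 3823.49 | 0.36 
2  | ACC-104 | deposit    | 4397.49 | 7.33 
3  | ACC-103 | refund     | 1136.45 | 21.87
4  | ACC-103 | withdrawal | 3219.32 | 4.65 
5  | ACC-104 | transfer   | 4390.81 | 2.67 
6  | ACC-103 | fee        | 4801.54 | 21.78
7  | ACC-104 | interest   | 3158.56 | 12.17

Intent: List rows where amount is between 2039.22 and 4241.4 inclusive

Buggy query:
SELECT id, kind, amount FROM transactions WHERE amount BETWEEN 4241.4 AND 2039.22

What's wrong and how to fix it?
Bug: BETWEEN expects the lower bound first; with 4241.4 AND 2039.22 the range is empty

Fix: Write BETWEEN 2039.22 AND 4241.4

Corrected query:
SELECT id, kind, amount FROM transactions WHERE amount BETWEEN 2039.22 AND 4241.4

Result:
id | kind       | amount 
---+------------+--------
1  | payment    | 3823.49
4  | withdrawal | 3219.32
7  | interest   | 3158.56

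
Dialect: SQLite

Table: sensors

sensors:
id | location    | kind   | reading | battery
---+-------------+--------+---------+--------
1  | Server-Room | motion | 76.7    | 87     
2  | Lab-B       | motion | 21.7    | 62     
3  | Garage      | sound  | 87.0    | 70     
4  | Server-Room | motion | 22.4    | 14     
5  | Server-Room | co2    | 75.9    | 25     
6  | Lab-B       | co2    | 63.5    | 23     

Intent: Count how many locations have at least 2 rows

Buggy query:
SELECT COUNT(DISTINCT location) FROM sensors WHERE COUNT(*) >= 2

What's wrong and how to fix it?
Bug: WHERE filters individual rows, not groups, so a group-level COUNT is invalid there

Fix: Group first with HAVING COUNT(*) >= 2, then COUNT the resulting groups

Corrected query:
SELECT COUNT(*) FROM (SELECT location FROM sensors GROUP BY location HAVING COUNT(*) >= 2)

Result:
COUNT(*)
--------
2       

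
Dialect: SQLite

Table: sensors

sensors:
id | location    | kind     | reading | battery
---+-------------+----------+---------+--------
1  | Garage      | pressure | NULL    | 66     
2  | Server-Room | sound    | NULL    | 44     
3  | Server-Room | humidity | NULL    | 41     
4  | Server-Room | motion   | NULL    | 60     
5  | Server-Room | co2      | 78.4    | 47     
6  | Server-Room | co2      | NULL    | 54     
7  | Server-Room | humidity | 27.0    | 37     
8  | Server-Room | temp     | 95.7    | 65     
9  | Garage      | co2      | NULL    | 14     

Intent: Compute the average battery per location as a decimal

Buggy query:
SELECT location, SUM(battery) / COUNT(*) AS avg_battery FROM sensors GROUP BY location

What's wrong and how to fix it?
Bug: Both operands are integers, so '/' performs integer division and truncates

Fix: Multiply by 1.0 (or CAST to REAL) to force floating-point division

Corrected query:
SELECT location, SUM(battery) * 1.0 / COUNT(*) AS avg_battery FROM sensors GROUP BY location

Result:
location    | avg_battery
------------+------------
Garage      | 40         
Server-Room | 49.714286  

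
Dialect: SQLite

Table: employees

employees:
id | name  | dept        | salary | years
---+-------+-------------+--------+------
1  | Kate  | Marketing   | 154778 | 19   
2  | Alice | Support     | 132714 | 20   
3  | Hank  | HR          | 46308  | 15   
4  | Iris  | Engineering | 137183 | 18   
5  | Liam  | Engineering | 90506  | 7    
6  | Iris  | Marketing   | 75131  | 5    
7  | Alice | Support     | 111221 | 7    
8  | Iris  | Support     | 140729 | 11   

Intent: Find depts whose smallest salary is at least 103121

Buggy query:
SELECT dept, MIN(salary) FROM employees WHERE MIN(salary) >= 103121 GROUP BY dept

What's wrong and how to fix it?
Bug: MIN() in WHERE is a misuse of aggregate

Fix: Use HAVING for the per-group MIN condition

Corrected query:
SELECT dept, MIN(salary) FROM employees GROUP BY dept HAVING MIN(salary) >= 103121

Result:
dept    | MIN(salary)
--------+------------
Support | 111221     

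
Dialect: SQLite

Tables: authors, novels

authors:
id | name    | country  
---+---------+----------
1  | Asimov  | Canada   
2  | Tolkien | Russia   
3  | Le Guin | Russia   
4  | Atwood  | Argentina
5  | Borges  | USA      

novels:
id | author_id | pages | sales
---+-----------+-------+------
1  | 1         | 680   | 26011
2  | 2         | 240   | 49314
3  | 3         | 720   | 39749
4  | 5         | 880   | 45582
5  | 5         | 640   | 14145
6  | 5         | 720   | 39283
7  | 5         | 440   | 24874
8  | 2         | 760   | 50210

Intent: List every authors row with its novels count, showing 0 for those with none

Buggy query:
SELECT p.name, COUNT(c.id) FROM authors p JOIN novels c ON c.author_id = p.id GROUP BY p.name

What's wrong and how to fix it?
Bug: An inner join excludes parents with zero children

Fix: Switch to LEFT JOIN to retain unmatched parent rows

Corrected query:
SELECT p.name, COUNT(c.id) FROM authors p LEFT JOIN novels c ON c.author_id = p.id GROUP BY p.name

Result:
name    | COUNT(c.id)
--------+------------
Asimov  | 1          
Atwood  | 0          
Borges  | 4          
Le Guin | 1          
Tolkien | 2          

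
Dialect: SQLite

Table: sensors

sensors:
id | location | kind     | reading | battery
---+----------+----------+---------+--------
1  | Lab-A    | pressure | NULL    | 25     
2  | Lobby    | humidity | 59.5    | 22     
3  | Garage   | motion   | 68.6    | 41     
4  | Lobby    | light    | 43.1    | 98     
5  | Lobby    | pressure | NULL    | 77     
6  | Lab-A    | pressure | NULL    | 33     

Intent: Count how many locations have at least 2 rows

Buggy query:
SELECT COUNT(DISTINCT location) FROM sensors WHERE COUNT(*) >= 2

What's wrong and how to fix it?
Bug: WHERE filters individual rows, not groups, so a group-level COUNT is invalid there

Fix: Use a subquery that GROUPs and filters with HAVING, then count its rows

Corrected query:
SELECT COUNT(*) FROM (SELECT location FROM sensors GROUP BY location HAVING COUNT(*) >= 2)

Result:
COUNT(*)
--------
2       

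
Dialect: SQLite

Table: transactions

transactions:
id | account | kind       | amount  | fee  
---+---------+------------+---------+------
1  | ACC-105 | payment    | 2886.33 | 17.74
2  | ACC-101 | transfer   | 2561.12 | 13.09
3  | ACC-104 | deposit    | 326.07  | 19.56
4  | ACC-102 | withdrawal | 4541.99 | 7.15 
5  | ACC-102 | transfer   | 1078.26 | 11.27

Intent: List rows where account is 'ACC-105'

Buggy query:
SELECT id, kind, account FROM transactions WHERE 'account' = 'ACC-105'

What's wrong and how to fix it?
Bug: 'account' in single quotes is a string literal, not the column; the comparison is literal-vs-literal and never true

Fix: Reference the column as account without single quotes

Corrected query:
SELECT id, kind, account FROM transactions WHERE account = 'ACC-105'

Result:
id | kind    | account
---+---------+--------
1  | payment | ACC-105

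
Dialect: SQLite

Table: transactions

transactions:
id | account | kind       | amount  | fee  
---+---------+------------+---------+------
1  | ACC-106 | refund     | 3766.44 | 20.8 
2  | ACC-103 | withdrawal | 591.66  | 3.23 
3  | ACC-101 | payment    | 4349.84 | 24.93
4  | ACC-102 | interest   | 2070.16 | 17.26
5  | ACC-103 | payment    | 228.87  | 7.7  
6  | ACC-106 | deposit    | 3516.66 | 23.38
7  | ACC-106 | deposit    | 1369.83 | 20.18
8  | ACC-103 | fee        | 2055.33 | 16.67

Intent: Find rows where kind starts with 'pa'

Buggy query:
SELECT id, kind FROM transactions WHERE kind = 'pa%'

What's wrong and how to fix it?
Bug: Wildcards only work with LIKE; '=' treats '%' as a literal character

Fix: Replace '=' with LIKE so 'pa%' is treated as a pattern

Corrected query:
SELECT id, kind FROM transactions WHERE kind LIKE 'pa%'

Result:
id | kind   
---+--------
3  | payment
5  | payment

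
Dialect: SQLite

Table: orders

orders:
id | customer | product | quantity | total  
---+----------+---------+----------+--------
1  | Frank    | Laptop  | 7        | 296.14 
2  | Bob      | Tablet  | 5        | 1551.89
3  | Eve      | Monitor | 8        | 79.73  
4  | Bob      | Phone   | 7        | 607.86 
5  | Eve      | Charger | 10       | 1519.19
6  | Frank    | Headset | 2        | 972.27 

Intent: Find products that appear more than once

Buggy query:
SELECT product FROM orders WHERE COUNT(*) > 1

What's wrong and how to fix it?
Bug: COUNT(*) is an aggregate and cannot be used in WHERE

Fix: Group first, then use HAVING for the count condition

Corrected query:
SELECT product FROM orders GROUP BY product HAVING COUNT(*) > 1

Result:
(no rows)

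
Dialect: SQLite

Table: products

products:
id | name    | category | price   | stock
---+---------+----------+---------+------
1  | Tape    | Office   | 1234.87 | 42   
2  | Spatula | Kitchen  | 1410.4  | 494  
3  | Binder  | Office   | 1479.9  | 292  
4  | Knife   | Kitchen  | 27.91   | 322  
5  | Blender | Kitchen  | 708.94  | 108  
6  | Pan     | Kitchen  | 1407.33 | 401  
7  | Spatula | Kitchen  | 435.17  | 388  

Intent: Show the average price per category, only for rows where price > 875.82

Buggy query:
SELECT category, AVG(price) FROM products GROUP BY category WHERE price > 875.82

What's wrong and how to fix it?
Bug: WHERE cannot follow GROUP BY

Fix: Place WHERE between FROM and GROUP BY

Corrected query:
SELECT category, AVG(price) FROM products WHERE price > 875.82 GROUP BY category

Result:
category | AVG(price)
---------+-----------
Kitchen  | 1408.865  
Office   | 1357.385  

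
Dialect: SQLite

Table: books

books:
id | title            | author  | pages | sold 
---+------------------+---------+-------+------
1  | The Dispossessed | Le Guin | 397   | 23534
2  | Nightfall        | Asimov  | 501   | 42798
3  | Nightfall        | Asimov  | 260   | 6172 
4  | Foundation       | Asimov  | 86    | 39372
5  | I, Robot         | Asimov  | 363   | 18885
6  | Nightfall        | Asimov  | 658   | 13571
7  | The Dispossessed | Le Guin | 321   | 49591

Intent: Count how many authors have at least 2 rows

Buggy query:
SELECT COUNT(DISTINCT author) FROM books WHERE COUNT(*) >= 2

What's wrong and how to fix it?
Bug: WHERE filters individual rows, not groups, so a group-level COUNT is invalid there

Fix: Group first with HAVING COUNT(*) >= 2, then COUNT the resulting groups

Corrected query:
SELECT COUNT(*) FROM (SELECT author FROM books GROUP BY author HAVING COUNT(*) >= 2)

Result:
COUNT(*)
--------
2       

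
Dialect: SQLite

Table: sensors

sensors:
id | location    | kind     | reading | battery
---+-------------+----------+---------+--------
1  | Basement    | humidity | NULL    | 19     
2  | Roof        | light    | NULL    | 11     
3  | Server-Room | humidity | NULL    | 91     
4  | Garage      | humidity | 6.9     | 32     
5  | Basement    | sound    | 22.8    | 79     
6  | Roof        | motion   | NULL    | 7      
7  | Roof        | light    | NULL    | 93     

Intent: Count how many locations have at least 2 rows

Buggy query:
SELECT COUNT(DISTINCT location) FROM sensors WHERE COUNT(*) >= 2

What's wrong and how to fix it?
Bug: COUNT(*) cannot appear in WHERE; the per-group count doesn't exist yet

Fix: Group first with HAVING COUNT(*) >= 2, then COUNT the resulting groups

Corrected query:
SELECT COUNT(*) FROM (SELECT location FROM sensors GROUP BY location HAVING COUNT(*) >= 2)

Result:
COUNT(*)
--------
2       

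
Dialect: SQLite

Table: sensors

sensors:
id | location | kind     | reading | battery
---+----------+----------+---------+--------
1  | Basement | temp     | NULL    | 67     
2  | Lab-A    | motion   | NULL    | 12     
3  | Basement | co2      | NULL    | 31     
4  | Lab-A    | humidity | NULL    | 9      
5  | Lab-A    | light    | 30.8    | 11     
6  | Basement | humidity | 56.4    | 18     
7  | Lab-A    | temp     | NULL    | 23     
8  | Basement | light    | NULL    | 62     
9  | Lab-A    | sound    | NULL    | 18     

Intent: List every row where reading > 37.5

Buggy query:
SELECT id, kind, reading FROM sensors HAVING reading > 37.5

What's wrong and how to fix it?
Bug: HAVING filters the output of aggregation, but this query has no GROUP BY and no aggregate functions, so SQLite rejects it (HAVING clause on a non-aggregate query); the condition here is per row

Fix: Use WHERE for row-level filtering

Corrected query:
SELECT id, kind, reading FROM sensors WHERE reading > 37.5

Result:
id | kind     | reading
---+----------+--------
6  | humidity | 56.4   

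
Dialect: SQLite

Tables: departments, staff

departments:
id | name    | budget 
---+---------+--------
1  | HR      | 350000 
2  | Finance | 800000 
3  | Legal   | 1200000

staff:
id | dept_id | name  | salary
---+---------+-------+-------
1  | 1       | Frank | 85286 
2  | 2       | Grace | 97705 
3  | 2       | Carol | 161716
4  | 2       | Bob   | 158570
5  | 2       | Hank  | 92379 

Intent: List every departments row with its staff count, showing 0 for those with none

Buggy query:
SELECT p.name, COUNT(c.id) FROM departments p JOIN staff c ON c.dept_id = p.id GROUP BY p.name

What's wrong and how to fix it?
Bug: INNER JOIN drops departments rows that have no matching staff rows

Fix: Switch to LEFT JOIN to retain unmatched parent rows

Corrected query:
SELECT p.name, COUNT(c.id) FROM departments p LEFT JOIN staff c ON c.dept_id = p.id GROUP BY p.name

Result:
name    | COUNT(c.id)
--------+------------
Finance | 4          
HR      | 1          
Legal   | 0          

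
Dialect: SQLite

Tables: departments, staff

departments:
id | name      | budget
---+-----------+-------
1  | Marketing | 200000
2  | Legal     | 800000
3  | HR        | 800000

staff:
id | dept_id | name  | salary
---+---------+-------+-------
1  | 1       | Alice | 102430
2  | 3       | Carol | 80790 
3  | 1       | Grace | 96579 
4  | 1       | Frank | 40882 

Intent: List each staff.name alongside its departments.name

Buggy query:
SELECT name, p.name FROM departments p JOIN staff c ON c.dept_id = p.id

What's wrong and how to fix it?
Bug: Both tables have a 'name' column; the unqualified reference is ambiguous

Fix: Prefix ambiguous columns with the table alias

Corrected query:
SELECT c.name, p.name FROM departments p JOIN staff c ON c.dept_id = p.id

Result:
name  | name     
------+----------
Alice | Marketing
Carol | HR       
Grace | Marketing
Frank | Marketing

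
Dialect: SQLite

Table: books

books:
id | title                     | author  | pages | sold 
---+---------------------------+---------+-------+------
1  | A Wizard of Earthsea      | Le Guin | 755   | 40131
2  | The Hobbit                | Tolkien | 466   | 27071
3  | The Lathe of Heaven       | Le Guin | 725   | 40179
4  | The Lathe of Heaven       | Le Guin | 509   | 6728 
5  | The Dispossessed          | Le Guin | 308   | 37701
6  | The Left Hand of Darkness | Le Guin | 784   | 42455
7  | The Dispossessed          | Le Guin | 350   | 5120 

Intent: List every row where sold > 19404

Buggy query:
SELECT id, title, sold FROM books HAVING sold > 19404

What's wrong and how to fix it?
Bug: This is a non-aggregate query (no GROUP BY, no aggregates), so in SQLite the HAVING clause is invalid here; a row-level condition belongs in WHERE

Fix: Use WHERE for row-level filtering

Corrected query:
SELECT id, title, sold FROM books WHERE sold > 19404

Result:
id | title                     | sold 
---+---------------------------+------
1  | A Wizard of Earthsea      | 40131
2  | The Hobbit                | 27071
3  | The Lathe of Heaven       | 40179
5  | The Dispossessed          | 37701
6  | The Left Hand of Darkness | 42455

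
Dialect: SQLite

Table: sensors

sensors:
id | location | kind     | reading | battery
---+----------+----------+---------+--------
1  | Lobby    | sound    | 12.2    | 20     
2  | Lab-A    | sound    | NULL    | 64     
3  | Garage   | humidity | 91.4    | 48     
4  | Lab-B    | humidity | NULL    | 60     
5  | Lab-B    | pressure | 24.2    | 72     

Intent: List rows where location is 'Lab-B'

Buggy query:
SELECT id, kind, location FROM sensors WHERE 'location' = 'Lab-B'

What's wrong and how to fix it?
Bug: Single quotes denote string literals in SQL; the column name is being compared as a constant string

Fix: Remove the quotes around the column name (or use double quotes for an identifier)

Corrected query:
SELECT id, kind, location FROM sensors WHERE location = 'Lab-B'

Result:
id | kind     | location
---+----------+---------
4  | humidity | Lab-B   
5  | pressure | Lab-B   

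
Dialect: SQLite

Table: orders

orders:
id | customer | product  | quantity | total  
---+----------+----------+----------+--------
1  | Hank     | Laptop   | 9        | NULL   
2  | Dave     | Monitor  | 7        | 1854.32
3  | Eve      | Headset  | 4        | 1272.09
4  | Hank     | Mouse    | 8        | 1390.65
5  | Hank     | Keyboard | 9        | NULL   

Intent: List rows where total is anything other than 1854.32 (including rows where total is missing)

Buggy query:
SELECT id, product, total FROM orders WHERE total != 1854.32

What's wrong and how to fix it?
Bug: 'total != 1854.32' is unknown when total is NULL, so NULL rows are silently excluded

Fix: Add an explicit OR total IS NULL to include the missing-value rows

Corrected query:
SELECT id, product, total FROM orders WHERE total != 1854.32 OR total IS NULL

Result:
id | product  | total  
---+----------+--------
1  | Laptop   | NULL   
3  | Headset  | 1272.09
4  | Mouse    | 1390.65
5  | Keyboard | NULL   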